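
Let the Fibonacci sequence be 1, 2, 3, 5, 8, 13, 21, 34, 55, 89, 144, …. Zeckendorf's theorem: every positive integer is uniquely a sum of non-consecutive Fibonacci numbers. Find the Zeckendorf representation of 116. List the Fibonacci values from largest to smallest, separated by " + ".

89 + 21 + 5 + 1

89 ≤ 116 < 144, so take 89; remainder 27
21 ≤ 27 < 34, so take 21; remainder 6
5 ≤ 6 < 8, so take 5; remainder 1
1 ≤ 1 < 2, so take 1; remainder 0
So 116 = 89 + 21 + 5 + 1, with no two terms consecutive in the sequence.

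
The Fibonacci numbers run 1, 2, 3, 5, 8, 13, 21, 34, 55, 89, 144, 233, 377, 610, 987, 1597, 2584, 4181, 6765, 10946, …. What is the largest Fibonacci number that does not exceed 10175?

6765

6765 ≤ 10175 < 10946, so the largest Fibonacci number not exceeding 10175 is 6765.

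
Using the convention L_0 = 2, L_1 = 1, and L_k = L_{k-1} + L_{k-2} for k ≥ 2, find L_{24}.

Iterating the recurrence up to L_{19} = 9349 and L_{18} = 5778:
L_{20} = L_{19} + L_{18} = 9349 + 5778 = 15127
L_{21} = L_{20} + L_{19} = 15127 + 9349 = 24476
L_{22} = L_{21} + L_{20} = 24476 + 15127 = 39603
L_{23} = L_{22} + L_{21} = 39603 + 24476 = 64079
L_{24} = L_{23} + L_{22} = 64079 + 39603 = 103682

103682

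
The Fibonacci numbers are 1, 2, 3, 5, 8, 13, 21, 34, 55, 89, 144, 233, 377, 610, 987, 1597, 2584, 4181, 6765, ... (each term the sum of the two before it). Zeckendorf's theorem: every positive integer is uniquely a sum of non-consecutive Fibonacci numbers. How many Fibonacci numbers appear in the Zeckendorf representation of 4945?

5

Repeatedly subtract the largest Fibonacci number that fits:
largest Fibonacci ≤ 4945 is 4181; 4945 − 4181 = 764
largest Fibonacci ≤ 764 is 610; 764 − 610 = 154
largest Fibonacci ≤ 154 is 144; 154 − 144 = 10
largest Fibonacci ≤ 10 is 8; 10 − 8 = 2
largest Fibonacci ≤ 2 is 2; 2 − 2 = 0
4945 = 4181 + 610 + 144 + 8 + 2, which has 5 terms.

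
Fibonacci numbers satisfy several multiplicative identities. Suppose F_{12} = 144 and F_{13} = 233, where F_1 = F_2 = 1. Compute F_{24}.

46368

By the doubling identity F_{2k} = F_k(2F_{k+1} − F_k): F_{24} = 144·(2·233 − 144) = 144·322 = 46368.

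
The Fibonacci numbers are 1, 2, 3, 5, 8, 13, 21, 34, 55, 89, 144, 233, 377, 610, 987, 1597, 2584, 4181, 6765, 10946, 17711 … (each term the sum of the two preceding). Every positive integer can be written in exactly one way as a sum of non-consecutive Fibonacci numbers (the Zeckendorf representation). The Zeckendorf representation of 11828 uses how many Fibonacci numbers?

subtract 10946 from 11828: 882 remains
subtract 610 from 882: 272 remains
subtract 233 from 272: 39 remains
subtract 34 from 39: 5 remains
subtract 5 from 5: 0 remains
11828 = 10946 + 610 + 233 + 34 + 5, which has 5 terms.

5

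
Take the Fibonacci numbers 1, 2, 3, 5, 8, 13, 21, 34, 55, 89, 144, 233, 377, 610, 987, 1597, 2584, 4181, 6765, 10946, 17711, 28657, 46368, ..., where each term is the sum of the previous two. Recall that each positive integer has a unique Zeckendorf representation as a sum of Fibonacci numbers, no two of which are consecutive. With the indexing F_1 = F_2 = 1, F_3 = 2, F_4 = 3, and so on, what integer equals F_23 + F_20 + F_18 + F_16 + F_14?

39370

F_23 + F_20 + F_18 + F_16 + F_14 = 28657 + 6765 + 2584 + 987 + 377 = 39370.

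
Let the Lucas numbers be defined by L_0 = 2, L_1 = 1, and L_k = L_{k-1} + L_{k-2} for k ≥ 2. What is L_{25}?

167761

Iterating the recurrence up to L_{20} = 15127 and L_{19} = 9349:
L_{21} = L_{20} + L_{19} = 15127 + 9349 = 24476
L_{22} = L_{21} + L_{20} = 24476 + 15127 = 39603
L_{23} = L_{22} + L_{21} = 39603 + 24476 = 64079
L_{24} = L_{23} + L_{22} = 64079 + 39603 = 103682
L_{25} = L_{24} + L_{23} = 103682 + 64079 = 167761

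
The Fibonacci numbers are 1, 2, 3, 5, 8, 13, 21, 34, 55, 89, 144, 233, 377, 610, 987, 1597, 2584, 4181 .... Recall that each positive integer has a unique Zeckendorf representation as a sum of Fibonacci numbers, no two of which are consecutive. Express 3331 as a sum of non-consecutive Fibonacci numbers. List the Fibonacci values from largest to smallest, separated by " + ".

2584 + 610 + 89 + 34 + 13 + 1

Greedily peel off the largest Fibonacci term at each step:
3331 − 2584 = 747
747 − 610 = 137
137 − 89 = 48
48 − 34 = 14
14 − 13 = 1
1 − 1 = 0
So 3331 = 2584 + 610 + 89 + 34 + 13 + 1, with no two terms consecutive in the sequence.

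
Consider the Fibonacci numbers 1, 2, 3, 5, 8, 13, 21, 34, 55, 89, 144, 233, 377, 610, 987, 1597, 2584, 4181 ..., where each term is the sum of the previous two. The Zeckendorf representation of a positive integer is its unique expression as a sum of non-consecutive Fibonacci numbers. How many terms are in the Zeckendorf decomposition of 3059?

5

2584 ≤ 3059 < 4181, so take 2584; remainder 475
377 ≤ 475 < 610, so take 377; remainder 98
89 ≤ 98 < 144, so take 89; remainder 9
8 ≤ 9 < 13, so take 8; remainder 1
1 ≤ 1 < 2, so take 1; remainder 0
3059 = 2584 + 377 + 89 + 8 + 1, which has 5 terms.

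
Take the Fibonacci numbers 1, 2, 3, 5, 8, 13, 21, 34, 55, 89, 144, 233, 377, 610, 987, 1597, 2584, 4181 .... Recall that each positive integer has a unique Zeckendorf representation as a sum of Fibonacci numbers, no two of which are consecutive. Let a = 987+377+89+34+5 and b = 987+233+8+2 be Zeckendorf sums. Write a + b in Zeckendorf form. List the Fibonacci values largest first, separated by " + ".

2584 + 89 + 34 + 13 + 2

The two numbers are 1492 and 1230, so their sum is 2722.
Greedy algorithm:
2722: greatest Fibonacci not exceeding it is 2584, leaving 138
138: greatest Fibonacci not exceeding it is 89, leaving 49
49: greatest Fibonacci not exceeding it is 34, leaving 15
15: greatest Fibonacci not exceeding it is 13, leaving 2
2: greatest Fibonacci not exceeding it is 2, leaving 0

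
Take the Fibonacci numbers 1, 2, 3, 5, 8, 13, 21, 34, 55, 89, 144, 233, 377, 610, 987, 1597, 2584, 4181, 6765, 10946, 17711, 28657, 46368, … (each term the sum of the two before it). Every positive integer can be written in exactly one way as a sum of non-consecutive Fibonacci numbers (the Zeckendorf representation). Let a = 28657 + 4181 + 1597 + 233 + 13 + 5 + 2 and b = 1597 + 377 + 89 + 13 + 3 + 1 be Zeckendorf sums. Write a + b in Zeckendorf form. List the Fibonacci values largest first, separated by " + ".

28657 + 6765 + 987 + 233 + 89 + 34 + 3

The two numbers are 34688 and 2080, so their sum is 36768.
Greedily peel off the largest Fibonacci term at each step:
36768 − 28657 = 8111
8111 − 6765 = 1346
1346 − 987 = 359
359 − 233 = 126
126 − 89 = 37
37 − 34 = 3
3 − 3 = 0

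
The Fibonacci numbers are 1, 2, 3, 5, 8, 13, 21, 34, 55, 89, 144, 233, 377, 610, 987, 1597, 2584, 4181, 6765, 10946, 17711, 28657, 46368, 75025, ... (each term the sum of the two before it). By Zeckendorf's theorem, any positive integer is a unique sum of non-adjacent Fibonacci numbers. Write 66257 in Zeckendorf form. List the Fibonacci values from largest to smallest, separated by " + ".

46368 + 17711 + 1597 + 377 + 144 + 55 + 5

Greedy algorithm:
66257: greatest Fibonacci not exceeding it is 46368, leaving 19889
19889: greatest Fibonacci not exceeding it is 17711, leaving 2178
2178: greatest Fibonacci not exceeding it is 1597, leaving 581
581: greatest Fibonacci not exceeding it is 377, leaving 204
204: greatest Fibonacci not exceeding it is 144, leaving 60
60: greatest Fibonacci not exceeding it is 55, leaving 5
5: greatest Fibonacci not exceeding it is 5, leaving 0
So 66257 = 46368 + 17711 + 1597 + 377 + 144 + 55 + 5, with no two terms consecutive in the sequence.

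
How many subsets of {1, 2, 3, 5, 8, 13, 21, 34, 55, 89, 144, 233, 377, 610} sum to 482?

Starting from the Zeckendorf form and repeatedly splitting a term F_k into F_{k−1} + F_{k−2} (when neither is already used) reaches every representation.
482 = 377+89+13+3 = 377+89+13+2+1 = 377+89+8+5+3 = … (17 more), for 20 in all.

20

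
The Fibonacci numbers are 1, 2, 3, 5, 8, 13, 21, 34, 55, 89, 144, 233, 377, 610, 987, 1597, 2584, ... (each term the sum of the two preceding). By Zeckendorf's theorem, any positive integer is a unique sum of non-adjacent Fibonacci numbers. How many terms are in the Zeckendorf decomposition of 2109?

7

Greedily peel off the largest Fibonacci term at each step:
subtract 1597 from 2109: 512 remains
subtract 377 from 512: 135 remains
subtract 89 from 135: 46 remains
subtract 34 from 46: 12 remains
subtract 8 from 12: 4 remains
subtract 3 from 4: 1 remains
subtract 1 from 1: 0 remains
2109 = 1597 + 377 + 89 + 34 + 8 + 3 + 1, which has 7 terms.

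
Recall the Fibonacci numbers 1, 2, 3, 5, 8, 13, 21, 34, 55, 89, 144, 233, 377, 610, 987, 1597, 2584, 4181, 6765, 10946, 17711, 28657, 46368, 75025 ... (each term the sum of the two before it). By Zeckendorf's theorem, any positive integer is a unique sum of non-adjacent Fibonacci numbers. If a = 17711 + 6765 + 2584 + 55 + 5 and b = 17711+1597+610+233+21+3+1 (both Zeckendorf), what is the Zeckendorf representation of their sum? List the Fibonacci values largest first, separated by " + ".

46368 + 610 + 233 + 55 + 21 + 8 + 1

The two numbers are 27120 and 20176, so their sum is 47296.
Repeatedly subtract the largest Fibonacci number that fits:
subtract 46368 from 47296: 928 remains
subtract 610 from 928: 318 remains
subtract 233 from 318: 85 remains
subtract 55 from 85: 30 remains
subtract 21 from 30: 9 remains
subtract 8 from 9: 1 remains
subtract 1 from 1: 0 remains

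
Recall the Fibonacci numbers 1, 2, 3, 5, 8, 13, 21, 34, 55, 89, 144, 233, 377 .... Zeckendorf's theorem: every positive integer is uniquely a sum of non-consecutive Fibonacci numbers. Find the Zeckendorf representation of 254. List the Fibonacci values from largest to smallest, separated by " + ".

take 233 (≤ 254); 254 − 233 = 21
take 21 (≤ 21); 21 − 21 = 0
So 254 = 233 + 21, with no two terms consecutive in the sequence.

233 + 21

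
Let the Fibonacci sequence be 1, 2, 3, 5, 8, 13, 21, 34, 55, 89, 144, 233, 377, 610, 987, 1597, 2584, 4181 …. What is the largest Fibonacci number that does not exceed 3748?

2584 ≤ 3748 < 4181, so the largest Fibonacci number not exceeding 3748 is 2584.

2584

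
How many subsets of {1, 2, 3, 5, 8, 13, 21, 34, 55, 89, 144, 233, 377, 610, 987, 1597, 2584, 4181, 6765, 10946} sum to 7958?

31

7958 = 6765+987+144+55+5+2 = 6765+987+144+34+21+5+2 = 6765+610+377+144+55+5+2 = 4181+2584+987+144+55+5+2 = 6765+987+144+34+13+8+5+2 = … (26 more), for 31 in all.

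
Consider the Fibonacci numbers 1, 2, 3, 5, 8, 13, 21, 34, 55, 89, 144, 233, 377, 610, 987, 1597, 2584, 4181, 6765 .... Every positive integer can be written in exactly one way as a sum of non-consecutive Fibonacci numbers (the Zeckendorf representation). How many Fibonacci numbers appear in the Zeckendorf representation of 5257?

subtract 4181 from 5257: 1076 remains
subtract 987 from 1076: 89 remains
subtract 89 from 89: 0 remains
5257 = 4181 + 987 + 89, which has 3 terms.

3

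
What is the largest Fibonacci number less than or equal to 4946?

4181 ≤ 4946 < 6765, so the largest Fibonacci number not exceeding 4946 is 4181.

4181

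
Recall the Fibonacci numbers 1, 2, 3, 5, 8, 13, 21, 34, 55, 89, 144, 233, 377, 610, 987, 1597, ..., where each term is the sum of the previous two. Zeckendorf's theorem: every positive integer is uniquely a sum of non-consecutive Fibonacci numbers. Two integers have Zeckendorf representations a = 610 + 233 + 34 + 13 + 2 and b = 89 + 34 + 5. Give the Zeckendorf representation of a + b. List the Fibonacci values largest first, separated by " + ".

The two numbers are 892 and 128, so their sum is 1020.
subtract 987 from 1020: 33 remains
subtract 21 from 33: 12 remains
subtract 8 from 12: 4 remains
subtract 3 from 4: 1 remains
subtract 1 from 1: 0 remains

987 + 21 + 8 + 3 + 1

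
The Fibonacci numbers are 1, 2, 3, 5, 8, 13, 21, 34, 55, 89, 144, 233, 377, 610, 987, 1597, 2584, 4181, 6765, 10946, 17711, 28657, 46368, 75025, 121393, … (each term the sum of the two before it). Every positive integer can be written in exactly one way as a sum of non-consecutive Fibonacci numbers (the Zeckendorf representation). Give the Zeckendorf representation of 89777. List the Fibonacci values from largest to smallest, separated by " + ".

take 75025 (≤ 89777); 89777 − 75025 = 14752
take 10946 (≤ 14752); 14752 − 10946 = 3806
take 2584 (≤ 3806); 3806 − 2584 = 1222
take 987 (≤ 1222); 1222 − 987 = 235
take 233 (≤ 235); 235 − 233 = 2
take 2 (≤ 2); 2 − 2 = 0
So 89777 = 75025 + 10946 + 2584 + 987 + 233 + 2, with no two terms consecutive in the sequence.

75025 + 10946 + 2584 + 987 + 233 + 2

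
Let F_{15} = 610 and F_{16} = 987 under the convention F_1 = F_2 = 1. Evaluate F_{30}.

By the doubling identity F_{2k} = F_k(2F_{k+1} − F_k): F_{30} = 610·(2·987 − 610) = 610·1364 = 832040.

832040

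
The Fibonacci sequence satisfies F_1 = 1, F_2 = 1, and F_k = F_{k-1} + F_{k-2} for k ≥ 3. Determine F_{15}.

610

Iterating the recurrence up to F_{11} = 89 and F_{10} = 55:
F_{12} = F_{11} + F_{10} = 89 + 55 = 144
F_{13} = F_{12} + F_{11} = 144 + 89 = 233
F_{14} = F_{13} + F_{12} = 233 + 144 = 377
F_{15} = F_{14} + F_{13} = 377 + 233 = 610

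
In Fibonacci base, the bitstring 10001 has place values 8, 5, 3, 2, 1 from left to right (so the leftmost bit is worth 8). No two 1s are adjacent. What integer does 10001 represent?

9

Summing the place values of the 1 bits: 8 + 1 = 9.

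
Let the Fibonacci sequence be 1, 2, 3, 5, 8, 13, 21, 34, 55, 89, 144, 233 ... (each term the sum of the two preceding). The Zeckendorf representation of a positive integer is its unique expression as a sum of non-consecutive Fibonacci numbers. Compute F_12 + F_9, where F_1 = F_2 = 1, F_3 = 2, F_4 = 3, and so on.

178

F_12 + F_9 = 144 + 34 = 178.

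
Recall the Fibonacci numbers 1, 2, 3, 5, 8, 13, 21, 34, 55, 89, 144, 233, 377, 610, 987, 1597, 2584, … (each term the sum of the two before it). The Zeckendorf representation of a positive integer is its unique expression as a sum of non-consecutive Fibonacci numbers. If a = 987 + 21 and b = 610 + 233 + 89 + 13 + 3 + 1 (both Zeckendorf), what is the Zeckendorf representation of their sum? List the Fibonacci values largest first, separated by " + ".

The two numbers are 1008 and 949, so their sum is 1957.
largest Fibonacci ≤ 1957 is 1597; 1957 − 1597 = 360
largest Fibonacci ≤ 360 is 233; 360 − 233 = 127
largest Fibonacci ≤ 127 is 89; 127 − 89 = 38
largest Fibonacci ≤ 38 is 34; 38 − 34 = 4
largest Fibonacci ≤ 4 is 3; 4 − 3 = 1
largest Fibonacci ≤ 1 is 1; 1 − 1 = 0

1597 + 233 + 89 + 34 + 3 + 1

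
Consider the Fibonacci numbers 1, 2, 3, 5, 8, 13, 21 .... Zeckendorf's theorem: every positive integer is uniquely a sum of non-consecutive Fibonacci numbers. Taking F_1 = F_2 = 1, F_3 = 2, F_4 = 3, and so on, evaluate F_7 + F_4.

16

F_7 + F_4 = 13 + 3 = 16.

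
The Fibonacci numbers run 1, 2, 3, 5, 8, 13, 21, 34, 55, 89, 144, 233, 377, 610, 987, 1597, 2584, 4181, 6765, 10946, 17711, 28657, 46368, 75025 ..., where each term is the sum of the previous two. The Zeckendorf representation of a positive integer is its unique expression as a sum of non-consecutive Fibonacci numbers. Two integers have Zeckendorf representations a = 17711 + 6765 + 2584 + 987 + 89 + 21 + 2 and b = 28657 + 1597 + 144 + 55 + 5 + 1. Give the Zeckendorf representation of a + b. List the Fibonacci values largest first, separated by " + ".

46368 + 10946 + 987 + 233 + 55 + 21 + 8

The two numbers are 28159 and 30459, so their sum is 58618.
Repeatedly subtract the largest Fibonacci number that fits:
take 46368 (≤ 58618); 58618 − 46368 = 12250
take 10946 (≤ 12250); 12250 − 10946 = 1304
take 987 (≤ 1304); 1304 − 987 = 317
take 233 (≤ 317); 317 − 233 = 84
take 55 (≤ 84); 84 − 55 = 29
take 21 (≤ 29); 29 − 21 = 8
take 8 (≤ 8); 8 − 8 = 0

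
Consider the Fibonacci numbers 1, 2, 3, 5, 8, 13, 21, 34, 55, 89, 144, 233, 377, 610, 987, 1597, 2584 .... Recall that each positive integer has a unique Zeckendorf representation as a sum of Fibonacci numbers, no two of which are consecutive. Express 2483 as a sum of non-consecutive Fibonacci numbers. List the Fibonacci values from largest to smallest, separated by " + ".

Greedily peel off the largest Fibonacci term at each step:
1597 ≤ 2483 < 2584, so take 1597; remainder 886
610 ≤ 886 < 987, so take 610; remainder 276
233 ≤ 276 < 377, so take 233; remainder 43
34 ≤ 43 < 55, so take 34; remainder 9
8 ≤ 9 < 13, so take 8; remainder 1
1 ≤ 1 < 2, so take 1; remainder 0
So 2483 = 1597 + 610 + 233 + 34 + 8 + 1, with no two terms consecutive in the sequence.

1597 + 610 + 233 + 34 + 8 + 1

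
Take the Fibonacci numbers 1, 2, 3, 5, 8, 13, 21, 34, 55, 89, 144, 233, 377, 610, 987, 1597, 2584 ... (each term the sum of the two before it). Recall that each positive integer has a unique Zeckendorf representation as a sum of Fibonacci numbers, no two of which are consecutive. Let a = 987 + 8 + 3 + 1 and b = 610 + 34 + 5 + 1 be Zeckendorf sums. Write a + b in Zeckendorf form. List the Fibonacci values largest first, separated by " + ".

1597 + 34 + 13 + 5

The two numbers are 999 and 650, so their sum is 1649.
largest Fibonacci ≤ 1649 is 1597; 1649 − 1597 = 52
largest Fibonacci ≤ 52 is 34; 52 − 34 = 18
largest Fibonacci ≤ 18 is 13; 18 − 13 = 5
largest Fibonacci ≤ 5 is 5; 5 − 5 = 0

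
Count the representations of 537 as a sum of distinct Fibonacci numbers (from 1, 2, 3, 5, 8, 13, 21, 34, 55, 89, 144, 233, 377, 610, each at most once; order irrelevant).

537 = 377+144+13+3 = 377+144+13+2+1 = 377+144+8+5+3 = 377+89+55+13+3 = 377+144+8+5+2+1 = … (15 more), for 20 in all.

20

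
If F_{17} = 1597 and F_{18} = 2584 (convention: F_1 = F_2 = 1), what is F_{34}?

5702887

By the doubling identity F_{2k} = F_k(2F_{k+1} − F_k): F_{34} = 1597·(2·2584 − 1597) = 1597·3571 = 5702887.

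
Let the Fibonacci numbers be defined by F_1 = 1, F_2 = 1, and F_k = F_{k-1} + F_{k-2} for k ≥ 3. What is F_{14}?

377

Iterating the recurrence up to F_{10} = 55 and F_{9} = 34:
F_{11} = F_{10} + F_{9} = 55 + 34 = 89
F_{12} = F_{11} + F_{10} = 89 + 55 = 144
F_{13} = F_{12} + F_{11} = 144 + 89 = 233
F_{14} = F_{13} + F_{12} = 233 + 144 = 377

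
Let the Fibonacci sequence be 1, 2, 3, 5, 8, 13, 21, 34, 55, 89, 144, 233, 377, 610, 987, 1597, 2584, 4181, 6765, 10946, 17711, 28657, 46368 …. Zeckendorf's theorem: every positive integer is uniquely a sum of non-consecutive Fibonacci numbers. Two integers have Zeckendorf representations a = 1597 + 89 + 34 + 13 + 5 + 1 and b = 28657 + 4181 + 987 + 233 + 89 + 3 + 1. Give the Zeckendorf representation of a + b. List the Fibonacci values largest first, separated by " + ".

28657 + 6765 + 377 + 89 + 2

The two numbers are 1739 and 34151, so their sum is 35890.
Repeatedly subtract the largest Fibonacci number that fits:
subtract 28657 from 35890: 7233 remains
subtract 6765 from 7233: 468 remains
subtract 377 from 468: 91 remains
subtract 89 from 91: 2 remains
subtract 2 from 2: 0 remains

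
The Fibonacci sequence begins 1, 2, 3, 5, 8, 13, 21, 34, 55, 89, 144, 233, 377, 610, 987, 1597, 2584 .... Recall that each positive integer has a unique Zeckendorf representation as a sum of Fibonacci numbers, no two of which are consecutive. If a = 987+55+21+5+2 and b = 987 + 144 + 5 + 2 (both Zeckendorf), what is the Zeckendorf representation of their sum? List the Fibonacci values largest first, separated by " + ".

The two numbers are 1070 and 1138, so their sum is 2208.
Greedily peel off the largest Fibonacci term at each step:
1597 ≤ 2208 < 2584, so take 1597; remainder 611
610 ≤ 611 < 987, so take 610; remainder 1
1 ≤ 1 < 2, so take 1; remainder 0

1597 + 610 + 1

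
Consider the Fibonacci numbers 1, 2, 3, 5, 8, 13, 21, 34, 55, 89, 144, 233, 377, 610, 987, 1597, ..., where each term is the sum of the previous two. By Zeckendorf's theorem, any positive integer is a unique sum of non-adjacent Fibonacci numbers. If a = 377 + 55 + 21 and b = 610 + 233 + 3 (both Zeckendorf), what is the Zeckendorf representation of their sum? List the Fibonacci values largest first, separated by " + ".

The two numbers are 453 and 846, so their sum is 1299.
Greedily peel off the largest Fibonacci term at each step:
1299: greatest Fibonacci not exceeding it is 987, leaving 312
312: greatest Fibonacci not exceeding it is 233, leaving 79
79: greatest Fibonacci not exceeding it is 55, leaving 24
24: greatest Fibonacci not exceeding it is 21, leaving 3
3: greatest Fibonacci not exceeding it is 3, leaving 0

987 + 233 + 55 + 21 + 3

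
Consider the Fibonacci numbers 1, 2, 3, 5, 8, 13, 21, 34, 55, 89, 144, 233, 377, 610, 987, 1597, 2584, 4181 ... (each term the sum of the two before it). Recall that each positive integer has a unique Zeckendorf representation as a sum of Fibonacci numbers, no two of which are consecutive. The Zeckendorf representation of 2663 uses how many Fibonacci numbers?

2663: greatest Fibonacci not exceeding it is 2584, leaving 79
79: greatest Fibonacci not exceeding it is 55, leaving 24
24: greatest Fibonacci not exceeding it is 21, leaving 3
3: greatest Fibonacci not exceeding it is 3, leaving 0
2663 = 2584 + 55 + 21 + 3, which has 4 terms.

4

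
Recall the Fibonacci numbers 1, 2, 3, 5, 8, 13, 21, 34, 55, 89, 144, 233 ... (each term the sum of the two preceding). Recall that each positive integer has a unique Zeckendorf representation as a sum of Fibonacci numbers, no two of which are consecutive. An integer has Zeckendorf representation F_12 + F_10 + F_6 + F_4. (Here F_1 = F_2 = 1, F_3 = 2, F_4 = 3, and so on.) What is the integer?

210

F_12 + F_10 + F_6 + F_4 = 144 + 55 + 8 + 3 = 210.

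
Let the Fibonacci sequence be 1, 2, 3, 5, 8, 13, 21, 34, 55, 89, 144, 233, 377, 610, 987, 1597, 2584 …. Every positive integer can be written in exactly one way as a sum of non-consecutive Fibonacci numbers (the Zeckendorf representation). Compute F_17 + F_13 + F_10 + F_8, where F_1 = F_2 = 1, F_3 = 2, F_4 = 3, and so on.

F_17 + F_13 + F_10 + F_8 = 1597 + 233 + 55 + 21 = 1906.

1906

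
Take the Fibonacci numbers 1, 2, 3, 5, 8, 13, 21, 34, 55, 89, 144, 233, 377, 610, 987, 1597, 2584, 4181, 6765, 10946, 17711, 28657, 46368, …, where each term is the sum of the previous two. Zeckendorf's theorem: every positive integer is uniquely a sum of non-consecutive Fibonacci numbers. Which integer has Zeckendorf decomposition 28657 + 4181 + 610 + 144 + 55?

28657 + 4181 + 610 + 144 + 55 = 33647.

33647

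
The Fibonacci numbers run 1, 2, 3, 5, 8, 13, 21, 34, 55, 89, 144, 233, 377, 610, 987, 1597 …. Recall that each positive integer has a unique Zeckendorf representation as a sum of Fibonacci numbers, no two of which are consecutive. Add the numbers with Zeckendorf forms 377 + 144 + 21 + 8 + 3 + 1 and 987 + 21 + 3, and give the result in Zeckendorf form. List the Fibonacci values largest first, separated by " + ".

987 + 377 + 144 + 55 + 2

The two numbers are 554 and 1011, so their sum is 1565.
Repeatedly subtract the largest Fibonacci number that fits:
take 987 (≤ 1565); 1565 − 987 = 578
take 377 (≤ 578); 578 − 377 = 201
take 144 (≤ 201); 201 − 144 = 57
take 55 (≤ 57); 57 − 55 = 2
take 2 (≤ 2); 2 − 2 = 0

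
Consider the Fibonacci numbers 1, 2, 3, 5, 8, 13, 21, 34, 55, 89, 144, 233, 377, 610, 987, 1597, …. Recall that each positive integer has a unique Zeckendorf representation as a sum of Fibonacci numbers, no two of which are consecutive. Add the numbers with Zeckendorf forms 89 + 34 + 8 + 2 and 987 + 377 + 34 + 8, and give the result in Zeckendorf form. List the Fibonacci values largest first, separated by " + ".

987 + 377 + 144 + 21 + 8 + 2

The two numbers are 133 and 1406, so their sum is 1539.
Greedy algorithm:
take 987 (≤ 1539); 1539 − 987 = 552
take 377 (≤ 552); 552 − 377 = 175
take 144 (≤ 175); 175 − 144 = 31
take 21 (≤ 31); 31 − 21 = 10
take 8 (≤ 10); 10 − 8 = 2
take 2 (≤ 2); 2 − 2 = 0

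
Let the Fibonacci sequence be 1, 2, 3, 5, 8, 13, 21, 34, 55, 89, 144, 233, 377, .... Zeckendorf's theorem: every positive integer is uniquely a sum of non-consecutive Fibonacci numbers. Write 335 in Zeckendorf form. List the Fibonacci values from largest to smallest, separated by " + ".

largest Fibonacci ≤ 335 is 233; 335 − 233 = 102
largest Fibonacci ≤ 102 is 89; 102 − 89 = 13
largest Fibonacci ≤ 13 is 13; 13 − 13 = 0
So 335 = 233 + 89 + 13, with no two terms consecutive in the sequence.

233 + 89 + 13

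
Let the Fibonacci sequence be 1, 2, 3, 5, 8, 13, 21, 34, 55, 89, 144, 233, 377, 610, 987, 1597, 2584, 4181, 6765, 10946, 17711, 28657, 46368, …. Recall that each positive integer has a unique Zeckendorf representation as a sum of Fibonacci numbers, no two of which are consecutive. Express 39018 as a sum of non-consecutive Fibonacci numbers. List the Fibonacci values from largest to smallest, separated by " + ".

28657 + 6765 + 2584 + 987 + 21 + 3 + 1

28657 ≤ 39018 < 46368, so take 28657; remainder 10361
6765 ≤ 10361 < 10946, so take 6765; remainder 3596
2584 ≤ 3596 < 4181, so take 2584; remainder 1012
987 ≤ 1012 < 1597, so take 987; remainder 25
21 ≤ 25 < 34, so take 21; remainder 4
3 ≤ 4 < 5, so take 3; remainder 1
1 ≤ 1 < 2, so take 1; remainder 0
So 39018 = 28657 + 6765 + 2584 + 987 + 21 + 3 + 1, with no two terms consecutive in the sequence.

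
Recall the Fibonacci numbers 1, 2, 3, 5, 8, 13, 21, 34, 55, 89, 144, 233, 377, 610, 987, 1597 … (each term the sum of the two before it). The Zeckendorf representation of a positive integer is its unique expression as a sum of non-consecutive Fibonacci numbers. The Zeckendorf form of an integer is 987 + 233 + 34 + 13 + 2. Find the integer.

1269

987 + 233 + 34 + 13 + 2 = 1269.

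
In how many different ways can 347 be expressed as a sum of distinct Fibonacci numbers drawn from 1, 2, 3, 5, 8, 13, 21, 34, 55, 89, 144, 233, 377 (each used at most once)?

Each representation comes from the Zeckendorf form by replacing some F_k with F_{k−1} + F_{k−2} where possible.
347 = 233+89+21+3+1 = 233+89+13+8+3+1 = 233+55+34+21+3+1 = … (3 more), for 6 in all.

6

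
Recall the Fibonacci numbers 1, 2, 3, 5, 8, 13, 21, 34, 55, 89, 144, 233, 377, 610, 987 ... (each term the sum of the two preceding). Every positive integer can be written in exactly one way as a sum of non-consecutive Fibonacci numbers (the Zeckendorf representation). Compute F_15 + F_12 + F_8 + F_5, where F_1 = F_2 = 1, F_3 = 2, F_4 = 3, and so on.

F_15 + F_12 + F_8 + F_5 = 610 + 144 + 21 + 5 = 780.

780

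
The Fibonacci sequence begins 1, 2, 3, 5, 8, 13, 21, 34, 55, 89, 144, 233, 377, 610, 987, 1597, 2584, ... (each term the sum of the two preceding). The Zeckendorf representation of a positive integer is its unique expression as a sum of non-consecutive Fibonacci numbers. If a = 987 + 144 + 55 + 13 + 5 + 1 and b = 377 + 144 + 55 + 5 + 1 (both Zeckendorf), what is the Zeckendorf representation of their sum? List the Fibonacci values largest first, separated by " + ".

The two numbers are 1205 and 582, so their sum is 1787.
1787: greatest Fibonacci not exceeding it is 1597, leaving 190
190: greatest Fibonacci not exceeding it is 144, leaving 46
46: greatest Fibonacci not exceeding it is 34, leaving 12
12: greatest Fibonacci not exceeding it is 8, leaving 4
4: greatest Fibonacci not exceeding it is 3, leaving 1
1: greatest Fibonacci not exceeding it is 1, leaving 0

1597 + 144 + 34 + 8 + 3 + 1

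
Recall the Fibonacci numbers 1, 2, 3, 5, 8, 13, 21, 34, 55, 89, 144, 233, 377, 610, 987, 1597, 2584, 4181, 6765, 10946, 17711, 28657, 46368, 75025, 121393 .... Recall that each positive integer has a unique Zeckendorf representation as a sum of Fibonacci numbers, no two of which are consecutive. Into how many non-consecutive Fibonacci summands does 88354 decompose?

8

Greedily peel off the largest Fibonacci term at each step:
subtract 75025 from 88354: 13329 remains
subtract 10946 from 13329: 2383 remains
subtract 1597 from 2383: 786 remains
subtract 610 from 786: 176 remains
subtract 144 from 176: 32 remains
subtract 21 from 32: 11 remains
subtract 8 from 11: 3 remains
subtract 3 from 3: 0 remains
88354 = 75025 + 10946 + 1597 + 610 + 144 + 21 + 8 + 3, which has 8 terms.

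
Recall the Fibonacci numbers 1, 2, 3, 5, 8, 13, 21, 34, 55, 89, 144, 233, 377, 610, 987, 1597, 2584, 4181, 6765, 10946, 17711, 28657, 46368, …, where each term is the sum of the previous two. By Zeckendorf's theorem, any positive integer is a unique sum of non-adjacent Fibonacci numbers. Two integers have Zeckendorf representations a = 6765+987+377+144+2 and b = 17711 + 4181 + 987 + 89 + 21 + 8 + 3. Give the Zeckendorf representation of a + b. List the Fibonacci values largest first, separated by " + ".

28657 + 2584 + 34

The two numbers are 8275 and 23000, so their sum is 31275.
Greedy algorithm:
take 28657 (≤ 31275); 31275 − 28657 = 2618
take 2584 (≤ 2618); 2618 − 2584 = 34
take 34 (≤ 34); 34 − 34 = 0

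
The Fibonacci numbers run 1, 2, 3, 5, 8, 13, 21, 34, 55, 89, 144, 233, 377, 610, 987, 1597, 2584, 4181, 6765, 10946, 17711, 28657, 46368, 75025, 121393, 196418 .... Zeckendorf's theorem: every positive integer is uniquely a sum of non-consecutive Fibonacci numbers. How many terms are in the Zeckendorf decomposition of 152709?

7

Greedy algorithm:
subtract 121393 from 152709: 31316 remains
subtract 28657 from 31316: 2659 remains
subtract 2584 from 2659: 75 remains
subtract 55 from 75: 20 remains
subtract 13 from 20: 7 remains
subtract 5 from 7: 2 remains
subtract 2 from 2: 0 remains
152709 = 121393 + 28657 + 2584 + 55 + 13 + 5 + 2, which has 7 terms.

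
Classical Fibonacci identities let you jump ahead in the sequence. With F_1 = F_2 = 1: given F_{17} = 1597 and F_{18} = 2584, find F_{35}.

9227465

By F_{2k+1} = F_k² + F_{k+1}²: F_{35} = 1597² + 2584² = 2550409 + 6677056 = 9227465.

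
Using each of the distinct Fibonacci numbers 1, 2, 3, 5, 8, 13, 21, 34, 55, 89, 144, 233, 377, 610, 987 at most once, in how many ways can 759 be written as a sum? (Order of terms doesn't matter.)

16

759 = 610+144+5 = 610+144+3+2 = 610+89+55+5 = 377+233+144+5 = … (12 more), for 16 in all.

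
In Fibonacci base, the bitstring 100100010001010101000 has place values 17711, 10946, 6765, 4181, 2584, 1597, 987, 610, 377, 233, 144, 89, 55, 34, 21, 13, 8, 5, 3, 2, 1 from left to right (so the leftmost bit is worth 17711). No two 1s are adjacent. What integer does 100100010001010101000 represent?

22643

Summing the place values of the 1 bits: 17711 + 4181 + 610 + 89 + 34 + 13 + 5 = 22643.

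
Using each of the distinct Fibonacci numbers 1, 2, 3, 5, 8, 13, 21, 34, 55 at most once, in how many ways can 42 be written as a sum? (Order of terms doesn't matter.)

42 = 34+8 = 34+5+3 = 21+13+8 = 34+5+2+1 = … (2 more), for 6 in all.

6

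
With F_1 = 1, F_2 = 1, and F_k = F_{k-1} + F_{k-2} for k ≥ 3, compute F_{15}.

Iterating the recurrence up to F_{10} = 55 and F_{9} = 34:
F_{11} = F_{10} + F_{9} = 55 + 34 = 89
F_{12} = F_{11} + F_{10} = 89 + 55 = 144
F_{13} = F_{12} + F_{11} = 144 + 89 = 233
F_{14} = F_{13} + F_{12} = 233 + 144 = 377
F_{15} = F_{14} + F_{13} = 377 + 233 = 610

610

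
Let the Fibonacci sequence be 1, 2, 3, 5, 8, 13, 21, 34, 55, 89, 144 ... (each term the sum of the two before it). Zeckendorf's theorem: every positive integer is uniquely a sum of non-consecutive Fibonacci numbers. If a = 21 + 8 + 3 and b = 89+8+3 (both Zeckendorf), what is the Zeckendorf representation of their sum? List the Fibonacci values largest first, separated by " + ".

89 + 34 + 8 + 1

The two numbers are 32 and 100, so their sum is 132.
Greedily peel off the largest Fibonacci term at each step:
subtract 89 from 132: 43 remains
subtract 34 from 43: 9 remains
subtract 8 from 9: 1 remains
subtract 1 from 1: 0 remains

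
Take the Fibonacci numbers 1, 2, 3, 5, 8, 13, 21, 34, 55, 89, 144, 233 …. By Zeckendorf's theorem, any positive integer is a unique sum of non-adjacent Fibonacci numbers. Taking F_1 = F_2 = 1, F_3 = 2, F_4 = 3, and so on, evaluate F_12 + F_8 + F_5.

170

F_12 + F_8 + F_5 = 144 + 21 + 5 = 170.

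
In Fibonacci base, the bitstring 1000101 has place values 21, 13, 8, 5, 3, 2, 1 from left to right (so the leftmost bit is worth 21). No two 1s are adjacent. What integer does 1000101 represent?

25

Summing the place values of the 1 bits: 21 + 3 + 1 = 25.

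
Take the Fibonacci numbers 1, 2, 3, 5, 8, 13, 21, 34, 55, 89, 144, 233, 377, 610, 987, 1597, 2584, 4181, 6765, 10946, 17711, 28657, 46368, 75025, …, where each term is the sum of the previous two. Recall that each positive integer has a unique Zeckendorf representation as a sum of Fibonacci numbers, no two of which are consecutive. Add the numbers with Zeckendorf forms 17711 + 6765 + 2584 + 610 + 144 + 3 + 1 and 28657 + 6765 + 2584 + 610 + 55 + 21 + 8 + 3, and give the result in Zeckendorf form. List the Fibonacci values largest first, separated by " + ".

46368 + 17711 + 1597 + 610 + 233 + 2

The two numbers are 27818 and 38703, so their sum is 66521.
largest Fibonacci ≤ 66521 is 46368; 66521 − 46368 = 20153
largest Fibonacci ≤ 20153 is 17711; 20153 − 17711 = 2442
largest Fibonacci ≤ 2442 is 1597; 2442 − 1597 = 845
largest Fibonacci ≤ 845 is 610; 845 − 610 = 235
largest Fibonacci ≤ 235 is 233; 235 − 233 = 2
largest Fibonacci ≤ 2 is 2; 2 − 2 = 0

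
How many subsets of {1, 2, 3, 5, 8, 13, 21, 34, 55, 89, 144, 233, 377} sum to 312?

Each representation comes from the Zeckendorf form by replacing some F_k with F_{k−1} + F_{k−2} where possible.
312 = 233+55+21+3 = 233+55+21+2+1 = 233+55+13+8+3 = … (13 more), for 16 in all.

16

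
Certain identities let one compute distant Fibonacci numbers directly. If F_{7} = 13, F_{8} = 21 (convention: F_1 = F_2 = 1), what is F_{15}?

By the addition formula F_{m+n} = F_m F_{n+1} + F_{m−1} F_n with m=8, n=7: F_{15} = 21·21 + 13·13 = 441 + 169 = 610.

610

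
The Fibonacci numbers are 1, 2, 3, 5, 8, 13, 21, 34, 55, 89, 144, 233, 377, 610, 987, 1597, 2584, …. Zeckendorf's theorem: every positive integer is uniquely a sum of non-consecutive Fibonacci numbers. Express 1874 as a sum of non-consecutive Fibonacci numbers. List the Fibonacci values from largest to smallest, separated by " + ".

1874 − 1597 = 277
277 − 233 = 44
44 − 34 = 10
10 − 8 = 2
2 − 2 = 0
So 1874 = 1597 + 233 + 34 + 8 + 2, with no two terms consecutive in the sequence.

1597 + 233 + 34 + 8 + 2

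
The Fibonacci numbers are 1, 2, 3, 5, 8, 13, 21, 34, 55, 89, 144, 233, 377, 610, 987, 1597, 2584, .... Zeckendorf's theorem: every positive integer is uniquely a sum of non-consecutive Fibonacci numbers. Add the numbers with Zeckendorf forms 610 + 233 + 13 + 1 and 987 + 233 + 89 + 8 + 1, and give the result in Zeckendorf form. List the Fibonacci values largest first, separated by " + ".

1597 + 377 + 144 + 55 + 2

The two numbers are 857 and 1318, so their sum is 2175.
Greedy algorithm:
2175: greatest Fibonacci not exceeding it is 1597, leaving 578
578: greatest Fibonacci not exceeding it is 377, leaving 201
201: greatest Fibonacci not exceeding it is 144, leaving 57
57: greatest Fibonacci not exceeding it is 55, leaving 2
2: greatest Fibonacci not exceeding it is 2, leaving 0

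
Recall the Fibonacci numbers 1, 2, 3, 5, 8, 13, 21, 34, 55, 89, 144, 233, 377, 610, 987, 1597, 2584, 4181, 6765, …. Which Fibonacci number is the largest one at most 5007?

4181 ≤ 5007 < 6765, so the largest Fibonacci number not exceeding 5007 is 4181.

4181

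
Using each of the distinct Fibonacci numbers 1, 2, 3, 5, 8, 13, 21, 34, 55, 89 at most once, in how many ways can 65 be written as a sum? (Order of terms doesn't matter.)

Each representation comes from the Zeckendorf form by replacing some F_k with F_{k−1} + F_{k−2} where possible.
65 = 55+8+2 = 55+5+3+2 = 34+21+8+2 = 34+21+5+3+2 = … (1 more), for 5 in all.

5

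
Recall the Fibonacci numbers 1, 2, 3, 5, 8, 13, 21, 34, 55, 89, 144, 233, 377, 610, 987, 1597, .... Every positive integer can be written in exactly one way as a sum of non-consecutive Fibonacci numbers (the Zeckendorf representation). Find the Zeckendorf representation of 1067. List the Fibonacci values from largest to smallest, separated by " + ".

987 + 55 + 21 + 3 + 1

Repeatedly subtract the largest Fibonacci number that fits:
subtract 987 from 1067: 80 remains
subtract 55 from 80: 25 remains
subtract 21 from 25: 4 remains
subtract 3 from 4: 1 remains
subtract 1 from 1: 0 remains
So 1067 = 987 + 55 + 21 + 3 + 1, with no two terms consecutive in the sequence.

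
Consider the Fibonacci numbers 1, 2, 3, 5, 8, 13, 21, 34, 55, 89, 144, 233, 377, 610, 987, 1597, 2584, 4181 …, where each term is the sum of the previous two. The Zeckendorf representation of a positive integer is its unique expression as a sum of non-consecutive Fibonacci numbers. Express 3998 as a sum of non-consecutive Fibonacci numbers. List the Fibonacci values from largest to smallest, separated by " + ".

2584 + 987 + 377 + 34 + 13 + 3

Greedy algorithm:
subtract 2584 from 3998: 1414 remains
subtract 987 from 1414: 427 remains
subtract 377 from 427: 50 remains
subtract 34 from 50: 16 remains
subtract 13 from 16: 3 remains
subtract 3 from 3: 0 remains
So 3998 = 2584 + 987 + 377 + 34 + 13 + 3, with no two terms consecutive in the sequence.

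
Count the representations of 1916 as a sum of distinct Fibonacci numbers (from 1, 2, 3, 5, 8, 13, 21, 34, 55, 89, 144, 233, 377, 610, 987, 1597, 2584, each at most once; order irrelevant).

1916 = 1597+233+55+21+8+2 = 1597+233+55+21+5+3+2 = 1597+144+89+55+21+8+2 = … (17 more), for 20 in all.

20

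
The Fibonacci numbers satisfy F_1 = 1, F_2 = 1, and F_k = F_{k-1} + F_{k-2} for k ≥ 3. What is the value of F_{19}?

Iterating the recurrence up to F_{13} = 233 and F_{12} = 144:
F_{14} = F_{13} + F_{12} = 233 + 144 = 377
F_{15} = F_{14} + F_{13} = 377 + 233 = 610
F_{16} = F_{15} + F_{14} = 610 + 377 = 987
F_{17} = F_{16} + F_{15} = 987 + 610 = 1597
F_{18} = F_{17} + F_{16} = 1597 + 987 = 2584
F_{19} = F_{18} + F_{17} = 2584 + 1597 = 4181

4181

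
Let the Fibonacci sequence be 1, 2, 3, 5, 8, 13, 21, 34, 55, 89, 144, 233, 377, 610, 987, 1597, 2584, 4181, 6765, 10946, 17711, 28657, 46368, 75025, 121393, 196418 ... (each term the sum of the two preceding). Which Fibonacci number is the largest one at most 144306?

121393 ≤ 144306 < 196418, so the largest Fibonacci number not exceeding 144306 is 121393.

121393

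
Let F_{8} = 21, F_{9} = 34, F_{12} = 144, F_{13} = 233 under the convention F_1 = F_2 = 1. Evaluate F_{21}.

By the addition formula F_{m+n} = F_m F_{n+1} + F_{m−1} F_n with m=9, n=12: F_{21} = 34·233 + 21·144 = 7922 + 3024 = 10946.

10946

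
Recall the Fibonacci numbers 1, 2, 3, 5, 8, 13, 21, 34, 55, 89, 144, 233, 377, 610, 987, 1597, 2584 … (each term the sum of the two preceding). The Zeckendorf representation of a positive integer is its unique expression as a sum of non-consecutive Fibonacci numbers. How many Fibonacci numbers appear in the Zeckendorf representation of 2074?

5

largest Fibonacci ≤ 2074 is 1597; 2074 − 1597 = 477
largest Fibonacci ≤ 477 is 377; 477 − 377 = 100
largest Fibonacci ≤ 100 is 89; 100 − 89 = 11
largest Fibonacci ≤ 11 is 8; 11 − 8 = 3
largest Fibonacci ≤ 3 is 3; 3 − 3 = 0
2074 = 1597 + 377 + 89 + 8 + 3, which has 5 terms.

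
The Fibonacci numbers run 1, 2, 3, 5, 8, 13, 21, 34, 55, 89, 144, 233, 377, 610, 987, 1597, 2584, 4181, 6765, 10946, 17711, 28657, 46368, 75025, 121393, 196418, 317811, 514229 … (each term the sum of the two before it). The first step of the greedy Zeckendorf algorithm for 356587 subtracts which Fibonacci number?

317811

317811 ≤ 356587 < 514229, so the largest Fibonacci number not exceeding 356587 is 317811.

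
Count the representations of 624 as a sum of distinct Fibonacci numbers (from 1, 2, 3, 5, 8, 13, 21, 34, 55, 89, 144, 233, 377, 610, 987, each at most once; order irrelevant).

14

624 = 610+13+1 = 610+8+5+1 = 377+233+13+1 = 610+8+3+2+1 = 377+233+8+5+1 = … (9 more), for 14 in all.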